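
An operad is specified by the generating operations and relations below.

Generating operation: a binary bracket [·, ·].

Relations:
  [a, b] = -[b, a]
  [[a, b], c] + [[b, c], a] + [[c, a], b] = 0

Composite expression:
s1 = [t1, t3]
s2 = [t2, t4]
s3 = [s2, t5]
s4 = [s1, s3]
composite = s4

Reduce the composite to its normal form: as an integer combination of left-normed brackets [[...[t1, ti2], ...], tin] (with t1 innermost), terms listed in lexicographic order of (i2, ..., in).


Expand each bracket as ab - ba; the t1-initial words give the coefficients.
Composite bracket: [[t1, t3], [[t2, t4], t5]]
Full expansion: 16 signed words from ab - ba (2^4 = 16).
The t1-initial words carry the normal form:
  t1t3t2t4t5 (sign +1) contributes +[[[[t1, t3], t2], t4], t5]
  t1t3t4t2t5 (sign -1) contributes -[[[[t1, t3], t4], t2], t5]
  t1t3t5t2t4 (sign -1) contributes -[[[[t1, t3], t5], t2], t4]
  t1t3t5t4t2 (sign +1) contributes +[[[[t1, t3], t5], t4], t2]

[[[[t1, t3], t2], t4], t5] - [[[[t1, t3], t4], t2], t5] - [[[[t1, t3], t5], t2], t4] + [[[[t1, t3], t5], t4], t2]


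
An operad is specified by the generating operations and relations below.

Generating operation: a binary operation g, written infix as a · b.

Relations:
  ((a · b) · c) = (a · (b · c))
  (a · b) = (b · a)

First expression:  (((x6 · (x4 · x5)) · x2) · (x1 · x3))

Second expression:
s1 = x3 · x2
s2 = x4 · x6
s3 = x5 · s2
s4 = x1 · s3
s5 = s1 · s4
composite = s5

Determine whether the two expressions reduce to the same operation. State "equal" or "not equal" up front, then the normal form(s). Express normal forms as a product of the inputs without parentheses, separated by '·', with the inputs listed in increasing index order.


In normal form, the first expression is x1 · x2 · x3 · x4 · x5 · x6
In normal form, the second expression is x1 · x2 · x3 · x4 · x5 · x6
The forms coincide; equal.

equal: each reduces to x1 · x2 · x3 · x4 · x5 · x6


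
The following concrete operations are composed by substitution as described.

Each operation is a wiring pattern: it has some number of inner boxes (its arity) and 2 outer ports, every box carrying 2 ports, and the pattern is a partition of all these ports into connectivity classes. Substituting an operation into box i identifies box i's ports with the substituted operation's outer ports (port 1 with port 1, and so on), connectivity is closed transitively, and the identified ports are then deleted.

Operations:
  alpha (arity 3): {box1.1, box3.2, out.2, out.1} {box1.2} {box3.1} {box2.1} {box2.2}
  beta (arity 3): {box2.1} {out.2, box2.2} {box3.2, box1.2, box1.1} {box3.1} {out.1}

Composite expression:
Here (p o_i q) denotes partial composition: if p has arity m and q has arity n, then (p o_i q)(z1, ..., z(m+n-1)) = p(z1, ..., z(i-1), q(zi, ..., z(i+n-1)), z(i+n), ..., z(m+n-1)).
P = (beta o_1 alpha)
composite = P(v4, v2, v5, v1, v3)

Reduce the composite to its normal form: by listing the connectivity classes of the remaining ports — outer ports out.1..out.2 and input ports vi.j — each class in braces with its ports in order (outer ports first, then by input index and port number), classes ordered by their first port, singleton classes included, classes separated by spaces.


{out.1} {out.2, v1.2} {v1.1} {v2.1} {v2.2} {v3.1} {v3.2, v4.1, v5.2} {v4.2} {v5.1}


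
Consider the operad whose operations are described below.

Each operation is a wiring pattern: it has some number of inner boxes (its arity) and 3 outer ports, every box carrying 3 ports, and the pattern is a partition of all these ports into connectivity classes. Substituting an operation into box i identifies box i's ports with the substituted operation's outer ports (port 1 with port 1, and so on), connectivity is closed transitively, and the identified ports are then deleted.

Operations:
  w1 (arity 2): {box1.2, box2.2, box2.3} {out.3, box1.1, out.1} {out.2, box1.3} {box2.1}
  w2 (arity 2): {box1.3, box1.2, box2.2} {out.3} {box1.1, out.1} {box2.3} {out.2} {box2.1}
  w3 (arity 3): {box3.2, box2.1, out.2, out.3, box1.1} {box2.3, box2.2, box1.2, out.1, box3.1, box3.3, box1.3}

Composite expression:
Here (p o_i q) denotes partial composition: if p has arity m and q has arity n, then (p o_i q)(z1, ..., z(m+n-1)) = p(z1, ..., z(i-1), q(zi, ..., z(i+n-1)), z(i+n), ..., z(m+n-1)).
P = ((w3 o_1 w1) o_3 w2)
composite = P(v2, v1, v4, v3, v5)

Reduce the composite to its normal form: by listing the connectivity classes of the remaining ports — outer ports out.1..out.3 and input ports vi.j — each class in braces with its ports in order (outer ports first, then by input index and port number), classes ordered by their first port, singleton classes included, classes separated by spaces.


{out.1, out.2, out.3, v2.1, v2.3, v4.1, v5.1, v5.2, v5.3} {v1.1} {v1.2, v1.3, v2.2} {v3.1} {v3.2, v4.2, v4.3} {v3.3}


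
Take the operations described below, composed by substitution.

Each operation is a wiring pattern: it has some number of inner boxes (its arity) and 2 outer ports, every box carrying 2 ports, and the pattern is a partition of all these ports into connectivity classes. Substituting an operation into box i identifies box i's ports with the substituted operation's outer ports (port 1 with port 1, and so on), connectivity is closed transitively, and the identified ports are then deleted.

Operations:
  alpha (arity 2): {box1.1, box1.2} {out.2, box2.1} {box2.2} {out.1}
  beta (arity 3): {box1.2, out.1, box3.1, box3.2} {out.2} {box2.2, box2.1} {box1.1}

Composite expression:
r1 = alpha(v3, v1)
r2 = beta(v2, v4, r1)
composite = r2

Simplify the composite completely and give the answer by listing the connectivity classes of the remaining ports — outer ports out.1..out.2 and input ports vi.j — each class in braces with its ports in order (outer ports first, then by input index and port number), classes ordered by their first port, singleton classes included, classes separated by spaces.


{out.1, v1.1, v2.2} {out.2} {v1.2} {v2.1} {v3.1, v3.2} {v4.1, v4.2}

Two ports join when wires chain via beta-identified ports.
alpha over (v3, v1) gives {out.1} {out.2, v1.1} {v1.2} {v3.1, v3.2}, out.j being that stage's outer ports
beta over (v2, v4, v3, v1) gives {out.1, v1.1, v2.2} {out.2} {v1.2} {v2.1} {v3.1, v3.2} {v4.1, v4.2}, out.j being that stage's outer ports


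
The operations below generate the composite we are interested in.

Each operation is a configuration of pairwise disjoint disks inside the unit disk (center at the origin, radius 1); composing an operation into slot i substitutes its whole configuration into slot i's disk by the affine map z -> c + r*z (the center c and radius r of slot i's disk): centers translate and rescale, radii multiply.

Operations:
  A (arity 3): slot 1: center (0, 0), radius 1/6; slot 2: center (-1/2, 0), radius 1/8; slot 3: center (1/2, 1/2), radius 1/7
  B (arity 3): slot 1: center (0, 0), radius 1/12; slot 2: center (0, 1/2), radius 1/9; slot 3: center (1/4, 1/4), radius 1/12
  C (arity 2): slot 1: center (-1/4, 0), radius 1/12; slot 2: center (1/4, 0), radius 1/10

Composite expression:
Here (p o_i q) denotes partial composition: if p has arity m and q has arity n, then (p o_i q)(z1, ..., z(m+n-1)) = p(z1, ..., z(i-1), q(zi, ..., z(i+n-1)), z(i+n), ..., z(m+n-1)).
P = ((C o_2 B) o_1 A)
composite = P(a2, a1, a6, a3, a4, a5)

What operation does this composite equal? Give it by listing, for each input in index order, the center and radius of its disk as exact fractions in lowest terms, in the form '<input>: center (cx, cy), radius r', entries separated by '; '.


a1: center (-7/24, 0), radius 1/96; a2: center (-1/4, 0), radius 1/72; a3: center (1/4, 0), radius 1/120; a4: center (1/4, 1/20), radius 1/90; a5: center (11/40, 1/40), radius 1/120; a6: center (-5/24, 1/24), radius 1/84

Follow each a-input down from C: c' goes to c + r*c', radius to r*r'.
a2: after 2 affine steps, its disk has center (-1/4, 0), radius 1/72
a1: after 2 affine steps, its disk has center (-7/24, 0), radius 1/96
a6: after 2 affine steps, its disk has center (-5/24, 1/24), radius 1/84
a3: after 2 affine steps, its disk has center (1/4, 0), radius 1/120
a4: after 2 affine steps, its disk has center (1/4, 1/20), radius 1/90
a5: after 2 affine steps, its disk has center (11/40, 1/40), radius 1/120


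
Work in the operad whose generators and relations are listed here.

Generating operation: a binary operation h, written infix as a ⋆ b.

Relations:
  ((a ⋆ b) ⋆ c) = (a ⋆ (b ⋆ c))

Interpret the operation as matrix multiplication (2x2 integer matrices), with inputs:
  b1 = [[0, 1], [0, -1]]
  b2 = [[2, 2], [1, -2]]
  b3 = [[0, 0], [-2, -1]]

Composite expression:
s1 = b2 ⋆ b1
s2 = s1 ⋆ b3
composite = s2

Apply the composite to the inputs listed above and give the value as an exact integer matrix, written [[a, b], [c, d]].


[[0, 0], [-6, -3]]


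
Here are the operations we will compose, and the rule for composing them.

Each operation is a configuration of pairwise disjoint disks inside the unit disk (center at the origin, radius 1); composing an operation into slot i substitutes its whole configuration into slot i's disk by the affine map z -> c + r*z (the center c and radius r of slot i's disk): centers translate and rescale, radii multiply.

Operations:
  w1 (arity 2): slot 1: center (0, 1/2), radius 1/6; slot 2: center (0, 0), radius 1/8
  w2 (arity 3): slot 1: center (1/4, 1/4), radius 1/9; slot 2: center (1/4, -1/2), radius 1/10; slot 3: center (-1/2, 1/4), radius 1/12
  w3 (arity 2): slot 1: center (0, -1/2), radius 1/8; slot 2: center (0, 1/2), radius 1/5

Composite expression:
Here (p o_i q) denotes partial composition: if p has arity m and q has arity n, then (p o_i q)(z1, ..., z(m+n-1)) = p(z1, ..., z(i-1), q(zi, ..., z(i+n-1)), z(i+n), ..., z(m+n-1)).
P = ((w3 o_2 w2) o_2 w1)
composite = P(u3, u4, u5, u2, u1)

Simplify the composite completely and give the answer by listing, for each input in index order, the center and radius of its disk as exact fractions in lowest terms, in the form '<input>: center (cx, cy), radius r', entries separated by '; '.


u1: center (-1/10, 11/20), radius 1/60; u2: center (1/20, 2/5), radius 1/50; u3: center (0, -1/2), radius 1/8; u4: center (1/20, 101/180), radius 1/270; u5: center (1/20, 11/20), radius 1/360

Affine substitution under w3: radii multiply and u-centers shift.
input u3: applying the 1 nested substitution gives center (0, -1/2), radius 1/8
input u4: applying the 3 nested substitutions gives center (1/20, 101/180), radius 1/270
input u5: applying the 3 nested substitutions gives center (1/20, 11/20), radius 1/360
input u2: applying the 2 nested substitutions gives center (1/20, 2/5), radius 1/50
input u1: applying the 2 nested substitutions gives center (-1/10, 11/20), radius 1/60


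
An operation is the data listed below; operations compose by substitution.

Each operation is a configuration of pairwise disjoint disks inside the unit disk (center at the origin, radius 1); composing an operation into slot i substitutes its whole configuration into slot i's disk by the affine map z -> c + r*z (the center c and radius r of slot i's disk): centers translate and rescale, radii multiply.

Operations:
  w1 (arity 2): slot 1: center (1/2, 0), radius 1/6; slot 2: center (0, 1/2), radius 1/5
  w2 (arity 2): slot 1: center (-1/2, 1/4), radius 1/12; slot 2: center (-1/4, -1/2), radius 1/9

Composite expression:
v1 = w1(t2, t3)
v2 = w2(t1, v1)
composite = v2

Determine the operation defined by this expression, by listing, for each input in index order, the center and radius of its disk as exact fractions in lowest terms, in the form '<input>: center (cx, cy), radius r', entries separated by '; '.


Nesting under w2 composes maps z -> c + r*z down each t-path.
t1: after 1 affine step, its disk has center (-1/2, 1/4), radius 1/12
t2: after 2 affine steps, its disk has center (-7/36, -1/2), radius 1/54
t3: after 2 affine steps, its disk has center (-1/4, -4/9), radius 1/45

t1: center (-1/2, 1/4), radius 1/12; t2: center (-7/36, -1/2), radius 1/54; t3: center (-1/4, -4/9), radius 1/45


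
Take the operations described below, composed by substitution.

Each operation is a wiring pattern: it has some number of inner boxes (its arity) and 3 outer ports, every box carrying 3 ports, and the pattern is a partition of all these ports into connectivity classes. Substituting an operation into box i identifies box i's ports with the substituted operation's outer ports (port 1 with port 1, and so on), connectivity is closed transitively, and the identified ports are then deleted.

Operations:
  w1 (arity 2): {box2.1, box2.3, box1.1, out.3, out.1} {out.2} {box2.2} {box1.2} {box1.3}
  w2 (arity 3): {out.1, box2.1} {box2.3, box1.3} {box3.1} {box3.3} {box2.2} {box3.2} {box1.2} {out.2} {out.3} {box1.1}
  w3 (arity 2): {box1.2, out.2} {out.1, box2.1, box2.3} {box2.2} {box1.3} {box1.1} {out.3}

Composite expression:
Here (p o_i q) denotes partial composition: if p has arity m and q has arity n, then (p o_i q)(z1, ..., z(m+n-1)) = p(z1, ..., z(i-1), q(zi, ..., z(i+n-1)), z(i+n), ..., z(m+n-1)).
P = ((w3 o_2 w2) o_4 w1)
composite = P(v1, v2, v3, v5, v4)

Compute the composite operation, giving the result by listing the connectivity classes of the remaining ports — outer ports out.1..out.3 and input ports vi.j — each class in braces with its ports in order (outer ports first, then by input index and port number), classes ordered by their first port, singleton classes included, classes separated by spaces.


Two ports join when wires chain via w3-identified ports.
composing w1 on (v5, v4), with out.j its own outer ports: {out.1, out.3, v4.1, v4.3, v5.1} {out.2} {v4.2} {v5.2} {v5.3}
composing w2 on (v2, v3, v5, v4), with out.j its own outer ports: {out.1, v3.1} {out.2} {out.3} {v2.1} {v2.2} {v2.3, v3.3} {v3.2} {v4.1, v4.3, v5.1} {v4.2} {v5.2} {v5.3}
composing w3 on (v1, v2, v3, v5, v4), with out.j its own outer ports: {out.1, v3.1} {out.2, v1.2} {out.3} {v1.1} {v1.3} {v2.1} {v2.2} {v2.3, v3.3} {v3.2} {v4.1, v4.3, v5.1} {v4.2} {v5.2} {v5.3}

{out.1, v3.1} {out.2, v1.2} {out.3} {v1.1} {v1.3} {v2.1} {v2.2} {v2.3, v3.3} {v3.2} {v4.1, v4.3, v5.1} {v4.2} {v5.2} {v5.3}


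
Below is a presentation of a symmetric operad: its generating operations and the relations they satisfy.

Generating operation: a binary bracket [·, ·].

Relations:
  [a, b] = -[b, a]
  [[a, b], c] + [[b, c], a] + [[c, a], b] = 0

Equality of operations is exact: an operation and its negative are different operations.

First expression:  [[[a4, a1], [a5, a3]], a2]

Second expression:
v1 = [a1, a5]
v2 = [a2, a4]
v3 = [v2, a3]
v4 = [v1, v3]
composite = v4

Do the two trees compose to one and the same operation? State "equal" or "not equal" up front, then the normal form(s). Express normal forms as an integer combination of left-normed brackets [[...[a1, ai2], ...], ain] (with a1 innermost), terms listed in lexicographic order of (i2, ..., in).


not equal; first: [[[[a1, a4], a3], a5], a2] - [[[[a1, a4], a5], a3], a2]; second: [[[[a1, a5], a2], a4], a3] - [[[[a1, a5], a3], a2], a4] + [[[[a1, a5], a3], a4], a2] - [[[[a1, a5], a4], a2], a3]

Reducing the first expression gives [[[[a1, a4], a3], a5], a2] - [[[[a1, a4], a5], a3], a2]
Reducing the second expression gives [[[[a1, a5], a2], a4], a3] - [[[[a1, a5], a3], a2], a4] + [[[[a1, a5], a3], a4], a2] - [[[[a1, a5], a4], a2], a3]
They disagree, so not equal.


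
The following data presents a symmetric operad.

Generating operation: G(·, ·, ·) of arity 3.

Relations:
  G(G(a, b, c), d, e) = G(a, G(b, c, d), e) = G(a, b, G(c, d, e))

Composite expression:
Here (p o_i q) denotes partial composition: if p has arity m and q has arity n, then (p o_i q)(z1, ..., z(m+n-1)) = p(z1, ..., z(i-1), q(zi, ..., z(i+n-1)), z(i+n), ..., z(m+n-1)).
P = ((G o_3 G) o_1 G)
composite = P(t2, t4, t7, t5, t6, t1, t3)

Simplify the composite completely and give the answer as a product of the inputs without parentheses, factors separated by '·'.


Associativity of G dissolves the nesting; only the t-input order survives.
G(t2, t4, t7) reduces to t2 · t4 · t7
G(t6, t1, t3) reduces to t6 · t1 · t3
G(G(t2, t4, t7), t5, G(t6, t1, t3)) reduces to t2 · t4 · t7 · t5 · t6 · t1 · t3

t2 · t4 · t7 · t5 · t6 · t1 · t3


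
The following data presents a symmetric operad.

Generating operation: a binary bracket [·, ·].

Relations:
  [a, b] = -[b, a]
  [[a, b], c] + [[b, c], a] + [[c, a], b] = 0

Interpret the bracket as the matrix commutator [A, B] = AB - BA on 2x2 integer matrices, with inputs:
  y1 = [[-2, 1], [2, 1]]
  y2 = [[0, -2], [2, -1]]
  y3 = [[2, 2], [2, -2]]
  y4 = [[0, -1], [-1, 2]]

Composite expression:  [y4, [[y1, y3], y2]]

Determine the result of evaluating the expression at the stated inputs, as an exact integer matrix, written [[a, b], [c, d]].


[y1, y3] = [[-2, -10], [14, 2]]
[[y1, y3], y2] = [[8, 18], [22, -8]]
[y4, [[y1, y3], y2]] = [[-4, -20], [28, 4]]

[[-4, -20], [28, 4]]


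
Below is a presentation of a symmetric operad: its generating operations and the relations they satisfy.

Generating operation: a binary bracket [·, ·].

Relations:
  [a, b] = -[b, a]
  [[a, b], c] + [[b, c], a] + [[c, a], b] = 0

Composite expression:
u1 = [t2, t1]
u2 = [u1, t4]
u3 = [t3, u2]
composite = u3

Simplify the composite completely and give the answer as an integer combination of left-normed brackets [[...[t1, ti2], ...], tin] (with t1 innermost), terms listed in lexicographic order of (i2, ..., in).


Skip Jacobi rewriting: expand, keep t1-initial words, read off terms.
Composite bracket: [t3, [[t2, t1], t4]]
Each bracket splits as ab - ba, giving 8 signed words (2^3 = 8).
Only words starting with t1 matter:
  sign of t1t2t4t3 is +1, so it contributes +[[[t1, t2], t4], t3]

[[[t1, t2], t4], t3]


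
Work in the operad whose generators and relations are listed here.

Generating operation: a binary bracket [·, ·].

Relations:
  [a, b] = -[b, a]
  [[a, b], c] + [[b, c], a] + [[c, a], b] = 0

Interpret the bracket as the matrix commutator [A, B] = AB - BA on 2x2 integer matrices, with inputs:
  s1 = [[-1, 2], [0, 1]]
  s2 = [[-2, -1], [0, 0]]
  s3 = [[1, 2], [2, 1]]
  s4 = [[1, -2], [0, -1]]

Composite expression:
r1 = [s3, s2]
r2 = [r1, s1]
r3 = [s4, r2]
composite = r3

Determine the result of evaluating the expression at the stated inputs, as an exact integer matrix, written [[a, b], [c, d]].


[[-16, 64], [-16, 16]]

[s3, s2] = [[2, 4], [-4, -2]]
[[s3, s2], s1] = [[8, 16], [8, -8]]
[s4, [[s3, s2], s1]] = [[-16, 64], [-16, 16]]


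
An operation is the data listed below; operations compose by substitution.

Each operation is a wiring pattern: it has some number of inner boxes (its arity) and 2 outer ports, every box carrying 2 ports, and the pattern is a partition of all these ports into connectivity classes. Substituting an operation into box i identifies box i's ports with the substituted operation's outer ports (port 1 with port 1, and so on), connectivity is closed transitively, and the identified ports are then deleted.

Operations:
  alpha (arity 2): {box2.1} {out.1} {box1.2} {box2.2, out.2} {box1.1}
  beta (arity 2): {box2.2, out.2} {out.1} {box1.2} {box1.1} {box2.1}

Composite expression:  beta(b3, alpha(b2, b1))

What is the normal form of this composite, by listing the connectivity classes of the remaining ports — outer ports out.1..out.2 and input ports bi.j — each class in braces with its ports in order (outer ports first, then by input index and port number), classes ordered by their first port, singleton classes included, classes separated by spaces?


Treat the ports identified at beta as solder joints: merge, then drop.
the subtree at alpha composes to {out.1} {out.2, b1.2} {b1.1} {b2.1} {b2.2} on (b2, b1); out.j = own outer ports
the subtree at beta composes to {out.1} {out.2, b1.2} {b1.1} {b2.1} {b2.2} {b3.1} {b3.2} on (b3, b2, b1); out.j = own outer ports

{out.1} {out.2, b1.2} {b1.1} {b2.1} {b2.2} {b3.1} {b3.2}


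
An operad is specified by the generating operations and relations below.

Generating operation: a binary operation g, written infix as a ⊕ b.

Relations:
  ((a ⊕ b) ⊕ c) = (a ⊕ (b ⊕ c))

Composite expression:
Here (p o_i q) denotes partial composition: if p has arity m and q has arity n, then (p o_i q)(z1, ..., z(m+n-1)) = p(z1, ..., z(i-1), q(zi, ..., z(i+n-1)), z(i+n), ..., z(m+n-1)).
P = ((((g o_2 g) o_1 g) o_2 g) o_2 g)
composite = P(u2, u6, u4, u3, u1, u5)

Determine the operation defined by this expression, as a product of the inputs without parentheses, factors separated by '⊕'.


u2 ⊕ u6 ⊕ u4 ⊕ u3 ⊕ u1 ⊕ u5


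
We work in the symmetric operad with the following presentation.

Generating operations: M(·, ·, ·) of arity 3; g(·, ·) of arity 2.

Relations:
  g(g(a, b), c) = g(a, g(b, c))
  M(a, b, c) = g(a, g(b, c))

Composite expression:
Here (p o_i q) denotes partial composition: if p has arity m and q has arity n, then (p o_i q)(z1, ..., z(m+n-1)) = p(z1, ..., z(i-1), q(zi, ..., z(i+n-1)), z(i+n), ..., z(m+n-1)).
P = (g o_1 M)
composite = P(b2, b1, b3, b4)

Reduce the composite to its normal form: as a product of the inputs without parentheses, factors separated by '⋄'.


b2 ⋄ b1 ⋄ b3 ⋄ b4


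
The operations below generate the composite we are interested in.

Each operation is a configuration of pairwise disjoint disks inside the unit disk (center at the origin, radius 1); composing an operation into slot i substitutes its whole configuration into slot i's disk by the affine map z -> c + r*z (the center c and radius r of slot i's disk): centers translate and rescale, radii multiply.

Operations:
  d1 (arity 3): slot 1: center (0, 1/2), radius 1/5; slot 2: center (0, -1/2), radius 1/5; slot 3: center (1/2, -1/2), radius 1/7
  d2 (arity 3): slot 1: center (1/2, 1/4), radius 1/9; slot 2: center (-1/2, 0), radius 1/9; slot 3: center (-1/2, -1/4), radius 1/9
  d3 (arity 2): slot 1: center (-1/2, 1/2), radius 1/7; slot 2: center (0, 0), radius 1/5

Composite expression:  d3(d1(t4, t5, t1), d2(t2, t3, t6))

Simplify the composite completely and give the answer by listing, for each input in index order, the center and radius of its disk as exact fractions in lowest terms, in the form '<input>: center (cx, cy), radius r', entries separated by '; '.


Each t-disk chains the slot maps above it in d3; radii multiply.
tracing t4 down its 2-map path: center (-1/2, 4/7), radius 1/35
tracing t5 down its 2-map path: center (-1/2, 3/7), radius 1/35
tracing t1 down its 2-map path: center (-3/7, 3/7), radius 1/49
tracing t2 down its 2-map path: center (1/10, 1/20), radius 1/45
tracing t3 down its 2-map path: center (-1/10, 0), radius 1/45
tracing t6 down its 2-map path: center (-1/10, -1/20), radius 1/45

t1: center (-3/7, 3/7), radius 1/49; t2: center (1/10, 1/20), radius 1/45; t3: center (-1/10, 0), radius 1/45; t4: center (-1/2, 4/7), radius 1/35; t5: center (-1/2, 3/7), radius 1/35; t6: center (-1/10, -1/20), radius 1/45


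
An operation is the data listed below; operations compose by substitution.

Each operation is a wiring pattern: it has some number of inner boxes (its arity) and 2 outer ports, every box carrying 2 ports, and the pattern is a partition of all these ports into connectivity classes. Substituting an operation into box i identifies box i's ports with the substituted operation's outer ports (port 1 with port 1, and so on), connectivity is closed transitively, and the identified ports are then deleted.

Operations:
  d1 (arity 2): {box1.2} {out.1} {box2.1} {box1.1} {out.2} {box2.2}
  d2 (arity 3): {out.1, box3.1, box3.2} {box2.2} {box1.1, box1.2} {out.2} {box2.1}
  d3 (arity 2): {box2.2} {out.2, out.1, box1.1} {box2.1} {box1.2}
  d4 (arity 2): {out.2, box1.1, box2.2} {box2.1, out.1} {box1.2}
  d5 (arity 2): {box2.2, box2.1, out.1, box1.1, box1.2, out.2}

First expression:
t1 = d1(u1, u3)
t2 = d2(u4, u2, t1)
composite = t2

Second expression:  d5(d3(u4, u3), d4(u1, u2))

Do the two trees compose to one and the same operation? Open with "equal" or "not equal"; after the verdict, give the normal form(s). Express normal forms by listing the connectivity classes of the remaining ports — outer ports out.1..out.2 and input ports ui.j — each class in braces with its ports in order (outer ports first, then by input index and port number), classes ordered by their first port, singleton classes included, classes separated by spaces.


not equal: they reduce to {out.1} {out.2} {u1.1} {u1.2} {u2.1} {u2.2} {u3.1} {u3.2} {u4.1, u4.2} and {out.1, out.2, u1.1, u2.1, u2.2, u4.1} {u1.2} {u3.1} {u3.2} {u4.2}

The first composite normalizes to {out.1} {out.2} {u1.1} {u1.2} {u2.1} {u2.2} {u3.1} {u3.2} {u4.1, u4.2}
The second composite normalizes to {out.1, out.2, u1.1, u2.1, u2.2, u4.1} {u1.2} {u3.1} {u3.2} {u4.2}
The normal forms differ: not equal.


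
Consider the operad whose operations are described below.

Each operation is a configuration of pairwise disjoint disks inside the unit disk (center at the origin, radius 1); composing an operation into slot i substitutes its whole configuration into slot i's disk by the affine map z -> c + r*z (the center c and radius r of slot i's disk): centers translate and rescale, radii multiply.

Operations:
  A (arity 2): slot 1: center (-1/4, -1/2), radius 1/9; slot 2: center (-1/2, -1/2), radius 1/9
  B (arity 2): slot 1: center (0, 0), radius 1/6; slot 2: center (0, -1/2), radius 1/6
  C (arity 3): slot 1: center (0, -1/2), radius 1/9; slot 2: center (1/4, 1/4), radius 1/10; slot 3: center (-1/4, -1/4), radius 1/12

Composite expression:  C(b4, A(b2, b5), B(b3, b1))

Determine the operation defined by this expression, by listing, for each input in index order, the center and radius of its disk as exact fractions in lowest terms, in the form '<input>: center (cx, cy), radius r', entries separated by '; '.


b1: center (-1/4, -7/24), radius 1/72; b2: center (9/40, 1/5), radius 1/90; b3: center (-1/4, -1/4), radius 1/72; b4: center (0, -1/2), radius 1/9; b5: center (1/5, 1/5), radius 1/90

Only the slot chain above each b matters under C; compose those maps.
tracing b4 down its 1-map path: center (0, -1/2), radius 1/9
tracing b2 down its 2-map path: center (9/40, 1/5), radius 1/90
tracing b5 down its 2-map path: center (1/5, 1/5), radius 1/90
tracing b3 down its 2-map path: center (-1/4, -1/4), radius 1/72
tracing b1 down its 2-map path: center (-1/4, -7/24), radius 1/72


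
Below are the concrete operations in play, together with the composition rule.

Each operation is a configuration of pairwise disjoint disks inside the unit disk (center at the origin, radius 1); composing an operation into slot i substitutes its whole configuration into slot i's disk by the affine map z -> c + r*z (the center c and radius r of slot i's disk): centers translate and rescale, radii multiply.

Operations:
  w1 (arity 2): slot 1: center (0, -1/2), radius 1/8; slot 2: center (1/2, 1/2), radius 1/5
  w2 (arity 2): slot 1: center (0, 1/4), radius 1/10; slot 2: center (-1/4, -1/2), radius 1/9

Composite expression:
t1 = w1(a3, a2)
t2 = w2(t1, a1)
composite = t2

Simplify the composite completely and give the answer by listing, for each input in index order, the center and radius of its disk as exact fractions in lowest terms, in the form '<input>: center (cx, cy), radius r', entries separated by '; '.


Each a-disk chains the slot maps above it in w2; radii multiply.
tracing a3 down its 2-map path: center (0, 1/5), radius 1/80
tracing a2 down its 2-map path: center (1/20, 3/10), radius 1/50
tracing a1 down its 1-map path: center (-1/4, -1/2), radius 1/9

a1: center (-1/4, -1/2), radius 1/9; a2: center (1/20, 3/10), radius 1/50; a3: center (0, 1/5), radius 1/80


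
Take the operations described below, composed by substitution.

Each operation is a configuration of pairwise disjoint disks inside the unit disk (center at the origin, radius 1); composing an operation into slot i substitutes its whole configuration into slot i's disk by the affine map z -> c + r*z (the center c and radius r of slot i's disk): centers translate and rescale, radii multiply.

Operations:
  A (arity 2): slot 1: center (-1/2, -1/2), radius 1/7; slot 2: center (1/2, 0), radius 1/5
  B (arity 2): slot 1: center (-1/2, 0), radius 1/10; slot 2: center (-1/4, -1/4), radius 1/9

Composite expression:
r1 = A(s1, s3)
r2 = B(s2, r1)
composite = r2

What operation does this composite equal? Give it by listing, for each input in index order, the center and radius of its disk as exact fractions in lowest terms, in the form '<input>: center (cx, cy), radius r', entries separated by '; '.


s1: center (-11/36, -11/36), radius 1/63; s2: center (-1/2, 0), radius 1/10; s3: center (-7/36, -1/4), radius 1/45

Nesting under B composes maps z -> c + r*z down each s-path.
tracing s2 down its 1-map path: center (-1/2, 0), radius 1/10
tracing s1 down its 2-map path: center (-11/36, -11/36), radius 1/63
tracing s3 down its 2-map path: center (-7/36, -1/4), radius 1/45


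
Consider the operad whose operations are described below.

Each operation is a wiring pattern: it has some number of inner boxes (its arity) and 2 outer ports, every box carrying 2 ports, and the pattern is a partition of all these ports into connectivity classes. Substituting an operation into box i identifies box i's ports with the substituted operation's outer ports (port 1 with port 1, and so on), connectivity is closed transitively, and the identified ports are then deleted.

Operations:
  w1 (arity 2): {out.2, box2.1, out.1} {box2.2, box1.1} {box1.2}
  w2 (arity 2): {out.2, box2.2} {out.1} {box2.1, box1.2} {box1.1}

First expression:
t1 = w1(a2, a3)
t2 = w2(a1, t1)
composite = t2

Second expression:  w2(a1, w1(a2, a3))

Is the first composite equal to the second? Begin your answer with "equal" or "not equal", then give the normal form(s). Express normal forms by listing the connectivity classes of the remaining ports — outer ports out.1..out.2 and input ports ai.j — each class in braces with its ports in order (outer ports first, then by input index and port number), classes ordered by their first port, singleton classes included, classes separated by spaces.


Normal form of the first expression: {out.1} {out.2, a1.2, a3.1} {a1.1} {a2.1, a3.2} {a2.2}
Normal form of the second expression: {out.1} {out.2, a1.2, a3.1} {a1.1} {a2.1, a3.2} {a2.2}
Same normal form: equal.

equal — both sides give {out.1} {out.2, a1.2, a3.1} {a1.1} {a2.1, a3.2} {a2.2}


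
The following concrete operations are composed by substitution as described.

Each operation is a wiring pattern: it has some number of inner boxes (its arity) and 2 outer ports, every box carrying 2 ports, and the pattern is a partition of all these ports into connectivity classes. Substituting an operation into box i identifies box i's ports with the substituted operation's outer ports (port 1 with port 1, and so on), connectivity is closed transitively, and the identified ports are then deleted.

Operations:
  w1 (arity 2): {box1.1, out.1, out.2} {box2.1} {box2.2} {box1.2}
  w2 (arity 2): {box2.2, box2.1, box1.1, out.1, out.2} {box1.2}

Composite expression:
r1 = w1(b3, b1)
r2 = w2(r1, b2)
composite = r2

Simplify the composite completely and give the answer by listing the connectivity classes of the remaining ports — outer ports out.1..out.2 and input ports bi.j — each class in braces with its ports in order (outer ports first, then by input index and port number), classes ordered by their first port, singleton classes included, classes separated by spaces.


{out.1, out.2, b2.1, b2.2, b3.1} {b1.1} {b1.2} {b3.2}

Treat the ports identified at w2 as solder joints: merge, then drop.
after w1, the pattern on (b3, b1) reads {out.1, out.2, b3.1} {b1.1} {b1.2} {b3.2} (out.j = its outer ports)
after w2, the pattern on (b3, b1, b2) reads {out.1, out.2, b2.1, b2.2, b3.1} {b1.1} {b1.2} {b3.2} (out.j = its outer ports)


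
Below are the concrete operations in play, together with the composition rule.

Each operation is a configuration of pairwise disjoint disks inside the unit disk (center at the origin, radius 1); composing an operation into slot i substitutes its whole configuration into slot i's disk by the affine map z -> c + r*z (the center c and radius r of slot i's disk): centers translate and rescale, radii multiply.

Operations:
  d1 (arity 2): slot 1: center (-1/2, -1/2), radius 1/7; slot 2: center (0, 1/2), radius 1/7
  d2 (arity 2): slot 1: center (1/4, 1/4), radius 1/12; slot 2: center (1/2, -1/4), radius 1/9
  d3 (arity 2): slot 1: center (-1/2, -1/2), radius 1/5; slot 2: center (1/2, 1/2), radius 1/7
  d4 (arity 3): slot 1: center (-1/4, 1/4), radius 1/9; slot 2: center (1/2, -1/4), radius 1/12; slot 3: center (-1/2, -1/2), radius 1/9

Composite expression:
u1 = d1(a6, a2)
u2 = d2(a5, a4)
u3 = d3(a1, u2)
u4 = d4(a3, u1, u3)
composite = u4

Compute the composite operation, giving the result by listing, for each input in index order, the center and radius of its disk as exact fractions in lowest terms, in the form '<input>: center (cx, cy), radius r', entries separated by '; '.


a1: center (-5/9, -5/9), radius 1/45; a2: center (1/2, -5/24), radius 1/84; a3: center (-1/4, 1/4), radius 1/9; a4: center (-55/126, -113/252), radius 1/567; a5: center (-37/84, -37/84), radius 1/756; a6: center (11/24, -7/24), radius 1/84

Each a-disk chains the slot maps above it in d4; radii multiply.
a3 passes through 1 substitution, ending at center (-1/4, 1/4), radius 1/9
a6 passes through 2 substitutions, ending at center (11/24, -7/24), radius 1/84
a2 passes through 2 substitutions, ending at center (1/2, -5/24), radius 1/84
a1 passes through 2 substitutions, ending at center (-5/9, -5/9), radius 1/45
a5 passes through 3 substitutions, ending at center (-37/84, -37/84), radius 1/756
a4 passes through 3 substitutions, ending at center (-55/126, -113/252), radius 1/567


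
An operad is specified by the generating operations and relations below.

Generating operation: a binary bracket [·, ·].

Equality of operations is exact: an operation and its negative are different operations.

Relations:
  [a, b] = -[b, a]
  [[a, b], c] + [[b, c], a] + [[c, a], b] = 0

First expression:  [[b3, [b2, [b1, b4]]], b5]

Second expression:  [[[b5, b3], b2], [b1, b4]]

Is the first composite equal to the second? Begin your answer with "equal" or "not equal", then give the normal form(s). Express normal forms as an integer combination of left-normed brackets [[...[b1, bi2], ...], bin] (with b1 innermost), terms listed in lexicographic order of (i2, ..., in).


not equal — first [[[[b1, b4], b2], b3], b5], second -[[[[b1, b4], b2], b3], b5] + [[[[b1, b4], b2], b5], b3] + [[[[b1, b4], b3], b5], b2] - [[[[b1, b4], b5], b3], b2]

The first composite normalizes to [[[[b1, b4], b2], b3], b5]
The second composite normalizes to -[[[[b1, b4], b2], b3], b5] + [[[[b1, b4], b2], b5], b3] + [[[[b1, b4], b3], b5], b2] - [[[[b1, b4], b5], b3], b2]
The forms do not match — not equal.


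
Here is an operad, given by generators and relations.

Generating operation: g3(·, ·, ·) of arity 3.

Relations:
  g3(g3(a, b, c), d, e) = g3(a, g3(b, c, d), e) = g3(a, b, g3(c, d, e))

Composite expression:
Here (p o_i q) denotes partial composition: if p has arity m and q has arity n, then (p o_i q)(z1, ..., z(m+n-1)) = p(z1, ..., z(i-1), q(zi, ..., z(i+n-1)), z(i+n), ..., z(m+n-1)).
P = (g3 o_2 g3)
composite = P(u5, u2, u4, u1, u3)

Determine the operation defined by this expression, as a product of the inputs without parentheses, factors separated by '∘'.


u5 ∘ u2 ∘ u4 ∘ u1 ∘ u3

Associativity of g3 dissolves the nesting; only the u-input order survives.
g3(u2, u4, u1) unparenthesizes to u2 ∘ u4 ∘ u1
g3(u5, g3(u2, u4, u1), u3) unparenthesizes to u5 ∘ u2 ∘ u4 ∘ u1 ∘ u3


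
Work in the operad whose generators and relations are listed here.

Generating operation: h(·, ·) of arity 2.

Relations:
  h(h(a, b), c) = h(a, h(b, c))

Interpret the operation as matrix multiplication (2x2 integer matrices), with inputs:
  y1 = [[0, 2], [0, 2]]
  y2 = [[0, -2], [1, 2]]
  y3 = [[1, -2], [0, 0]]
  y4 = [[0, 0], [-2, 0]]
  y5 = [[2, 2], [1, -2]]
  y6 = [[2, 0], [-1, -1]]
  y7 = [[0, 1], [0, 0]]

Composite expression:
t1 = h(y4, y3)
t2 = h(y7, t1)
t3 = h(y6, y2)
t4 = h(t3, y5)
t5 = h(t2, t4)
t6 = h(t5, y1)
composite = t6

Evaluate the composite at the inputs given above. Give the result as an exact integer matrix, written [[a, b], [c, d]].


[[0, -48], [0, 0]]


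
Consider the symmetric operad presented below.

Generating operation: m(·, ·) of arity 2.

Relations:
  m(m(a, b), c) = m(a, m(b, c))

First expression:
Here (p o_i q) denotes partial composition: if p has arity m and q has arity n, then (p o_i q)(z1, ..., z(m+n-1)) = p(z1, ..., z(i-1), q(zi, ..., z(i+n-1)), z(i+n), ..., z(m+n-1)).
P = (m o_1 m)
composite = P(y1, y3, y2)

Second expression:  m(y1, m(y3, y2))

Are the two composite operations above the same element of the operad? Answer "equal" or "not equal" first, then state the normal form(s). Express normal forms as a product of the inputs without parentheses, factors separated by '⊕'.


equal: each reduces to y1 ⊕ y3 ⊕ y2

The first expression reduces to y1 ⊕ y3 ⊕ y2
The second expression reduces to y1 ⊕ y3 ⊕ y2
One common form — equal.


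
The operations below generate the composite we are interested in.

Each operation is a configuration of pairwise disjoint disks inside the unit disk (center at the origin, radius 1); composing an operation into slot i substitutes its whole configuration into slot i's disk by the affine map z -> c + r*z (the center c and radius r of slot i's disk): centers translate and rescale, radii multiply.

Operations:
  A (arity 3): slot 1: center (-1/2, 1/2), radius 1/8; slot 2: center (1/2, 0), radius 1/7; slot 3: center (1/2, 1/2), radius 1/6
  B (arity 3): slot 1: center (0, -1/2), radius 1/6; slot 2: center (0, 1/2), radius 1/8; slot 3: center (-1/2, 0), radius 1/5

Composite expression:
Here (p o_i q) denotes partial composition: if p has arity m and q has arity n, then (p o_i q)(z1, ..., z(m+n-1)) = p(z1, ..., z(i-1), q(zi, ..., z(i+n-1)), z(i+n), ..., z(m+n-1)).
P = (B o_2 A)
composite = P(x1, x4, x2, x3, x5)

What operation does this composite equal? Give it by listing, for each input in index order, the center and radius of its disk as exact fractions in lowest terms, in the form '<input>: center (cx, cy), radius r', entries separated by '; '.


x1: center (0, -1/2), radius 1/6; x2: center (1/16, 1/2), radius 1/56; x3: center (1/16, 9/16), radius 1/48; x4: center (-1/16, 9/16), radius 1/64; x5: center (-1/2, 0), radius 1/5

Only the slot chain above each x matters under B; compose those maps.
input x1: composing its 1 substitution step yields center (0, -1/2), radius 1/6
input x4: composing its 2 substitution steps yields center (-1/16, 9/16), radius 1/64
input x2: composing its 2 substitution steps yields center (1/16, 1/2), radius 1/56
input x3: composing its 2 substitution steps yields center (1/16, 9/16), radius 1/48
input x5: composing its 1 substitution step yields center (-1/2, 0), radius 1/5


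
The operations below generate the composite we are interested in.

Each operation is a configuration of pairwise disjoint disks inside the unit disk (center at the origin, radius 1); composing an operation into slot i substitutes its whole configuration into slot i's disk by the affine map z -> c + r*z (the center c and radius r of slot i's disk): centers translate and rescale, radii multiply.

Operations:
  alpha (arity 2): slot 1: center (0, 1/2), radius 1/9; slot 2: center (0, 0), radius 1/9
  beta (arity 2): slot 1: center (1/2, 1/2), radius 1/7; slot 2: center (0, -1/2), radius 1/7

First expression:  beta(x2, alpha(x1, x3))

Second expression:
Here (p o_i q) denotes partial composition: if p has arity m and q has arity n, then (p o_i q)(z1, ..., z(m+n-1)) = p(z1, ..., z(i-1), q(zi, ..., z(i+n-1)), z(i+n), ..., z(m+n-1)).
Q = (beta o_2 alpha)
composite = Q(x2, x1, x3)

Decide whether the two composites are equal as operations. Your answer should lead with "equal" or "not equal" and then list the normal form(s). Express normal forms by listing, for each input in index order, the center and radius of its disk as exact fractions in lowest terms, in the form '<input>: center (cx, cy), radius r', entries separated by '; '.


equal — both sides give x1: center (0, -3/7), radius 1/63; x2: center (1/2, 1/2), radius 1/7; x3: center (0, -1/2), radius 1/63

Reducing the first expression gives x1: center (0, -3/7), radius 1/63; x2: center (1/2, 1/2), radius 1/7; x3: center (0, -1/2), radius 1/63
Reducing the second expression gives x1: center (0, -3/7), radius 1/63; x2: center (1/2, 1/2), radius 1/7; x3: center (0, -1/2), radius 1/63
Both agree, so they are equal.
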